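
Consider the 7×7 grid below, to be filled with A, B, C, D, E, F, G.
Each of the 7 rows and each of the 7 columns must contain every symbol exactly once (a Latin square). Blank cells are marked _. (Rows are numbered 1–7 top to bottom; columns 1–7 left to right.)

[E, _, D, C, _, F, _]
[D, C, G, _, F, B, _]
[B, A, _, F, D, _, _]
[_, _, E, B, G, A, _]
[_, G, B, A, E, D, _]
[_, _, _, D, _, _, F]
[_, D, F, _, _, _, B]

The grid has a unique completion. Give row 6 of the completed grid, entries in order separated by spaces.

Row 1, column 2: row 1 has {C, D, E, F} and column 2 has {A, C, D, G}, leaving only B.
Row 6, column 2: row 6 has {D, F} and column 2 has {A, B, C, D, G}, leaving only E.
Row 1, column 5: row 1 has {B, C, D, E, F} and column 5 has {D, E, F, G}, leaving only A.
Row 1, column 7: row 1 has {A, B, C, D, E, F} and column 7 has {B, F}, leaving only G.
Row 2, column 4: row 2 has {B, C, D, F, G} and column 4 has {A, B, C, D, F}, leaving only E.
Row 2, column 7: row 2 has {B, C, D, E, F, G} and column 7 has {B, F, G}, leaving only A.
Row 3, column 3: row 3 has {A, B, D, F} and column 3 has {B, D, E, F, G}, leaving only C.
Row 6, column 3: row 6 has {D, E, F} and column 3 has {B, C, D, E, F, G}, leaving only A.
Row 3, column 7: row 3 has {A, B, C, D, F} and column 7 has {A, B, F, G}, leaving only E.
Row 3, column 6: row 3 has {A, B, C, D, E, F} and column 6 has {A, B, D, F}, leaving only G.
Row 6, column 6: row 6 has {A, D, E, F} and column 6 has {A, B, D, F, G}, leaving only C.
Row 6, column 1: row 6 has {A, C, D, E, F} and column 1 has {B, D, E}, leaving only G.
Row 6, column 5: row 6 has {A, C, D, E, F, G} and column 5 has {A, D, E, F, G}, leaving only B.
So row 6 reads: G E A D B C F.

G E A D B C F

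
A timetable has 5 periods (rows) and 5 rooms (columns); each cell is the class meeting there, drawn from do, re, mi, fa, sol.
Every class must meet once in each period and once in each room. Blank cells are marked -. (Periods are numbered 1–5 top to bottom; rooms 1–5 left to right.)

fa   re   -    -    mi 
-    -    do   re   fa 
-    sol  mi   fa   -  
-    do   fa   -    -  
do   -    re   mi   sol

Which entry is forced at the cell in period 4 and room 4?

sol

Period 4 already has {do, fa} and room 4 already has {re, mi, fa}, so period 4, room 4 must be sol.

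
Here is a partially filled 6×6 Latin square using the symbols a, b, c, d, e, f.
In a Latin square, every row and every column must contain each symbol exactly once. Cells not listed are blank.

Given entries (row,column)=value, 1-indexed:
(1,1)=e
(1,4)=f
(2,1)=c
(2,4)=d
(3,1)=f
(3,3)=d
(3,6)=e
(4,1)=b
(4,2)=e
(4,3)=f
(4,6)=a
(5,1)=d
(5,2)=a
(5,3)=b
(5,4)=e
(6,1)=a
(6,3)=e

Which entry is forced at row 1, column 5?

a

Row 2, column 3: row 2 has {c, d} and column 3 has {b, d, e, f}, leaving only a.
Row 1, column 3: row 1 has {e, f} and column 3 has {a, b, d, e, f}, leaving only c.
Row 4, column 4: row 4 has {a, b, e, f} and column 4 has {d, e, f}, leaving only c.
Row 4, column 5: row 4 has {a, b, c, e, f} and column 5 has {}, leaving only d.
Row 6, column 4: row 6 has {a, e} and column 4 has {c, d, e, f}, leaving only b.
Row 3, column 4: row 3 has {d, e, f} and column 4 has {b, c, d, e, f}, leaving only a.
Row 1, column 5 is narrowed to {a, b}.
If it were b, then row 1, column 6 would be left with no valid symbol.
So row 1, column 5 must be a.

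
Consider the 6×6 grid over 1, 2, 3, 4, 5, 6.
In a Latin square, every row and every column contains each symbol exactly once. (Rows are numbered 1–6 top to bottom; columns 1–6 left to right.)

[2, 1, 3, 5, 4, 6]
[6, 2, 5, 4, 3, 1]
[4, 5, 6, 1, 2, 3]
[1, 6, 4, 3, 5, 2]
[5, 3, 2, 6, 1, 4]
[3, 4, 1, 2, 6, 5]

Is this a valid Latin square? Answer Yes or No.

Yes

Each row is a permutation of the 6 symbols, and so is each column.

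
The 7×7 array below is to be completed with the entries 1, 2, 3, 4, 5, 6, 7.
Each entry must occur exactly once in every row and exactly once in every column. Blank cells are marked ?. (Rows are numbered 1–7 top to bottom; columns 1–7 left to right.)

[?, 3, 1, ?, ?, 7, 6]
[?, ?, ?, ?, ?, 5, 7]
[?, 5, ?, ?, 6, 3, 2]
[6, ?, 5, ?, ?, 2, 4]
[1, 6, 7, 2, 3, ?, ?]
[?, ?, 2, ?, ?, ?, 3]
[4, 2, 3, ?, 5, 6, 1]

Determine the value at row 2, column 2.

Row 3, column 1: row 3 has {2, 3, 5, 6} and column 1 has {1, 4, 6}, leaving only 7.
Row 3, column 3: row 3 has {2, 3, 5, 6, 7} and column 3 has {1, 2, 3, 5, 7}, leaving only 4.
Row 2, column 3: row 2 has {5, 7} and column 3 has {1, 2, 3, 4, 5, 7}, leaving only 6.
Row 3, column 4: row 3 has {2, 3, 4, 5, 6, 7} and column 4 has {2}, leaving only 1.
Row 5, column 6: row 5 has {1, 2, 3, 6, 7} and column 6 has {2, 3, 5, 6, 7}, leaving only 4.
Row 5, column 7: row 5 has {1, 2, 3, 4, 6, 7} and column 7 has {1, 2, 3, 4, 6, 7}, leaving only 5.
Row 6, column 1: row 6 has {2, 3} and column 1 has {1, 4, 6, 7}, leaving only 5.
Row 1, column 1: row 1 has {1, 3, 6, 7} and column 1 has {1, 4, 5, 6, 7}, leaving only 2.
Row 1, column 5: row 1 has {1, 2, 3, 6, 7} and column 5 has {3, 5, 6}, leaving only 4.
Row 1, column 4: row 1 has {1, 2, 3, 4, 6, 7} and column 4 has {1, 2}, leaving only 5.
Row 2, column 1: row 2 has {5, 6, 7} and column 1 has {1, 2, 4, 5, 6, 7}, leaving only 3.
Row 2, column 4: row 2 has {3, 5, 6, 7} and column 4 has {1, 2, 5}, leaving only 4.
Row 2 already has {3, 4, 5, 6, 7} and column 2 already has {2, 3, 5, 6}, so row 2, column 2 must be 1.

1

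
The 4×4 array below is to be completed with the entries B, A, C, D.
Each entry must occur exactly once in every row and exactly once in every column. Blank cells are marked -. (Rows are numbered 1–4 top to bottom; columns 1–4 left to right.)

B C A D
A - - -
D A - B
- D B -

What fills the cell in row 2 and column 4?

C

Row 2 already has {A} and column 4 already has {B, D}, so row 2, column 4 must be C.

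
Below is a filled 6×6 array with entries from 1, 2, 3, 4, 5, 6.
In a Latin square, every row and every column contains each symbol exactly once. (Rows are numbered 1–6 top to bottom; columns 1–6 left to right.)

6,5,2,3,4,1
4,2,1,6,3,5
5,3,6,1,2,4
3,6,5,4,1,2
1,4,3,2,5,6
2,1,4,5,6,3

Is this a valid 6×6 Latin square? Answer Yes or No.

Yes

Each row is a permutation of the 6 symbols, and so is each column.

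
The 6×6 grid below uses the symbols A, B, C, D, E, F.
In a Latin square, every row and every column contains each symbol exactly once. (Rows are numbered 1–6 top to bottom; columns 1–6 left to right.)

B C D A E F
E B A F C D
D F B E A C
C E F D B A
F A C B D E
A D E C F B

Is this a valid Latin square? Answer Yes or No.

Yes

Each row is a permutation of the 6 symbols, and so is each column.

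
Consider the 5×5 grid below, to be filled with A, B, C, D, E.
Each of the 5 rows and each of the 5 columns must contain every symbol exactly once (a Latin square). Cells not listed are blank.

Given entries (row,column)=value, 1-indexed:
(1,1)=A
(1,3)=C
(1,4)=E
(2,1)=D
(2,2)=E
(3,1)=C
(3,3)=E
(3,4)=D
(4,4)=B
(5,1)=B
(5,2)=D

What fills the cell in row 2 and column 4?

Row 1, column 2: row 1 has {A, C, E} and column 2 has {D, E}, leaving only B.
Row 1, column 5: row 1 has {A, B, C, E} and column 5 has {}, leaving only D.
Row 3, column 2: row 3 has {C, D, E} and column 2 has {B, D, E}, leaving only A.
Row 3, column 5: row 3 has {A, C, D, E} and column 5 has {D}, leaving only B.
Row 4, column 1: row 4 has {B} and column 1 has {A, B, C, D}, leaving only E.
Row 4, column 2: row 4 has {B, E} and column 2 has {A, B, D, E}, leaving only C.
Row 4, column 5: row 4 has {B, C, E} and column 5 has {B, D}, leaving only A.
Row 2, column 5: row 2 has {D, E} and column 5 has {A, B, D}, leaving only C.
Row 2 already has {C, D, E} and column 4 already has {B, D, E}, so row 2, column 4 must be A.

A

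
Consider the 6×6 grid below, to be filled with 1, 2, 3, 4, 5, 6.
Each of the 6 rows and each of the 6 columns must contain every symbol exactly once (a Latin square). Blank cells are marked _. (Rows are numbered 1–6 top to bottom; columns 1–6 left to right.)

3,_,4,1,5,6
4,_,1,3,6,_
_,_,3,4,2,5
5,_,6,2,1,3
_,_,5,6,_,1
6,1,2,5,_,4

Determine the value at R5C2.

3

Row 1, column 2: row 1 has {1, 3, 4, 5, 6} and column 2 has {1}, leaving only 2.
Row 2, column 2: row 2 has {1, 3, 4, 6} and column 2 has {1, 2}, leaving only 5.
Row 2, column 6: row 2 has {1, 3, 4, 5, 6} and column 6 has {1, 3, 4, 5, 6}, leaving only 2.
Row 3, column 1: row 3 has {2, 3, 4, 5} and column 1 has {3, 4, 5, 6}, leaving only 1.
Row 3, column 2: row 3 has {1, 2, 3, 4, 5} and column 2 has {1, 2, 5}, leaving only 6.
Row 4, column 2: row 4 has {1, 2, 3, 5, 6} and column 2 has {1, 2, 5, 6}, leaving only 4.
Row 5 already has {1, 5, 6} and column 2 already has {1, 2, 4, 5, 6}, so row 5, column 2 must be 3.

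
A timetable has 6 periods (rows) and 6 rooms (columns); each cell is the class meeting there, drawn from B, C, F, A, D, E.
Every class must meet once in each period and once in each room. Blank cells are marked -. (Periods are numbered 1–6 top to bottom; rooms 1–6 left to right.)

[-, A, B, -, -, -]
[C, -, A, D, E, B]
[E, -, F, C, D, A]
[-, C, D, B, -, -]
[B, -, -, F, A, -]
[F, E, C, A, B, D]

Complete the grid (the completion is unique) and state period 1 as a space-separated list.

Period 1, room 1: period 1 has {B, A} and room 1 has {B, C, F, E}, leaving only D.
Period 1, room 4: period 1 has {B, A, D} and room 4 has {B, C, F, A, D}, leaving only E.
Period 2, room 2: period 2 has {B, C, A, D, E} and room 2 has {C, A, E}, leaving only F.
Period 3, room 2: period 3 has {C, F, A, D, E} and room 2 has {C, F, A, E}, leaving only B.
Period 4, room 1: period 4 has {B, C, D} and room 1 has {B, C, F, D, E}, leaving only A.
Period 4, room 5: period 4 has {B, C, A, D} and room 5 has {B, A, D, E}, leaving only F.
Period 1, room 5: period 1 has {B, A, D, E} and room 5 has {B, F, A, D, E}, leaving only C.
Period 1, room 6: period 1 has {B, C, A, D, E} and room 6 has {B, A, D}, leaving only F.
So period 1 reads: D A B E C F.

D A B E C F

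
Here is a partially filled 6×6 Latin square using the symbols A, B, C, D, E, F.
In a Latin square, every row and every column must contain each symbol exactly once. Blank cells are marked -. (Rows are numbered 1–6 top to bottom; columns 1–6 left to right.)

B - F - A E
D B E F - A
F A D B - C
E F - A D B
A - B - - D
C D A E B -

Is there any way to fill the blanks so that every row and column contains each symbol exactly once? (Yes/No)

Yes

No row or column among the givens repeats a symbol, and propagating forced cells runs into no contradiction.
One valid completion exists (for instance, B C F D A E / D B E F C A / F A D B E C / E F C A D B / A E B C F D / C D A E B F).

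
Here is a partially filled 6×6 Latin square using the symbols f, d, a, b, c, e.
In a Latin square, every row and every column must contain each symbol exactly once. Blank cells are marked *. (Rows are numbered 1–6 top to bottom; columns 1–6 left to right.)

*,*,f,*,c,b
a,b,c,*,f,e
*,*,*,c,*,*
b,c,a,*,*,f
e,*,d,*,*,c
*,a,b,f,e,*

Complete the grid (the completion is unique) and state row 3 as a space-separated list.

f d e c b a

Row 3, column 3: row 3 has {c} and column 3 has {f, d, a, b, c}, leaving only e.
Row 1, column 1: row 1 has {f, b, c} and column 1 has {a, b, e}, leaving only d.
Row 3, column 1: row 3 has {c, e} and column 1 has {d, a, b, e}, leaving only f.
Row 3, column 2: row 3 has {f, c, e} and column 2 has {a, b, c}, leaving only d.
Row 3, column 6: row 3 has {f, d, c, e} and column 6 has {f, b, c, e}, leaving only a.
Row 3, column 5: row 3 has {f, d, a, c, e} and column 5 has {f, c, e}, leaving only b.
So row 3 reads: f d e c b a.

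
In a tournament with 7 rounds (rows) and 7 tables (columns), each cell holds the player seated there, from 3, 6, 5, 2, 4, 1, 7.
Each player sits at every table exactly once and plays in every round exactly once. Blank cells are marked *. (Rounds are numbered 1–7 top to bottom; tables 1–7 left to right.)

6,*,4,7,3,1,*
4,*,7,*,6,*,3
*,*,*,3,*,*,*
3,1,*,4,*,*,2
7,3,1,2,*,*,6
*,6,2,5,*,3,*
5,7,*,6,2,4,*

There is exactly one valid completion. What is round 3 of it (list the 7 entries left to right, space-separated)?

2 4 5 3 1 6 7

Round 1, table 7: round 1 has {3, 6, 4, 1, 7} and table 7 has {3, 6, 2}, leaving only 5.
Round 1, table 2: round 1 has {3, 6, 5, 4, 1, 7} and table 2 has {3, 6, 1, 7}, leaving only 2.
Round 2, table 2: round 2 has {3, 6, 4, 7} and table 2 has {3, 6, 2, 1, 7}, leaving only 5.
Round 3, table 2: round 3 has {3} and table 2 has {3, 6, 5, 2, 1, 7}, leaving only 4.
Round 2, table 4: round 2 has {3, 6, 5, 4, 7} and table 4 has {3, 6, 5, 2, 4, 7}, leaving only 1.
Round 2, table 6: round 2 has {3, 6, 5, 4, 1, 7} and table 6 has {3, 4, 1}, leaving only 2.
Round 5, table 6: round 5 has {3, 6, 2, 1, 7} and table 6 has {3, 2, 4, 1}, leaving only 5.
Round 5, table 5: round 5 has {3, 6, 5, 2, 1, 7} and table 5 has {3, 6, 2}, leaving only 4.
Round 6, table 1: round 6 has {3, 6, 5, 2} and table 1 has {3, 6, 5, 4, 7}, leaving only 1.
Round 3, table 1: round 3 has {3, 4} and table 1 has {3, 6, 5, 4, 1, 7}, leaving only 2.
Round 6, table 5: round 6 has {3, 6, 5, 2, 1} and table 5 has {3, 6, 2, 4}, leaving only 7.
Round 4, table 5: round 4 has {3, 2, 4, 1} and table 5 has {3, 6, 2, 4, 7}, leaving only 5.
Round 3, table 5: round 3 has {3, 2, 4} and table 5 has {3, 6, 5, 2, 4, 7}, leaving only 1.
Round 3, table 7: round 3 has {3, 2, 4, 1} and table 7 has {3, 6, 5, 2}, leaving only 7.
Round 3, table 6: round 3 has {3, 2, 4, 1, 7} and table 6 has {3, 5, 2, 4, 1}, leaving only 6.
Round 3, table 3: round 3 has {3, 6, 2, 4, 1, 7} and table 3 has {2, 4, 1, 7}, leaving only 5.
So round 3 reads: 2 4 5 3 1 6 7.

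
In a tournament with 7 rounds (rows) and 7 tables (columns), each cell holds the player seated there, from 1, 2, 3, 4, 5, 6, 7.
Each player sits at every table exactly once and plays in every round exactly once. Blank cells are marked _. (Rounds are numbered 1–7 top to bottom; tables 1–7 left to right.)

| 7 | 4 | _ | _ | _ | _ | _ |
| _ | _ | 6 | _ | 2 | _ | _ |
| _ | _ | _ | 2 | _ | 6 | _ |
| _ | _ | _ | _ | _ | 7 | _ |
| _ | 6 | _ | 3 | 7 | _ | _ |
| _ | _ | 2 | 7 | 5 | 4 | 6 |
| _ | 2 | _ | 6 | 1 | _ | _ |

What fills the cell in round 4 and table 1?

6

Round 4, table 1 is narrowed to {1, 2, 3, 4, 5, 6}.
If it were 1, propagating the remaining blanks reaches a contradiction.
If it were 2, propagating the remaining blanks reaches a contradiction.
If it were 3, propagating the remaining blanks reaches a contradiction.
If it were 4, propagating the remaining blanks reaches a contradiction.
If it were 5, propagating the remaining blanks reaches a contradiction.
So round 4, table 1 must be 6.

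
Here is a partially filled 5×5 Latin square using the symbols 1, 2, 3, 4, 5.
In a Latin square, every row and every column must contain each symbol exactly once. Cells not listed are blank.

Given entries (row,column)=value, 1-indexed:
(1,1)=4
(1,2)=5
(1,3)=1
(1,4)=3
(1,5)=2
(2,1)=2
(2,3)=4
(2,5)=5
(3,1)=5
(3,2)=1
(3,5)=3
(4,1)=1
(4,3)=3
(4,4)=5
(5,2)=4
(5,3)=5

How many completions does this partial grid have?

Row 2, column 2: eliminating its row and column leaves {3}.
Row 2, column 4: eliminating its row and column leaves {1}.
Row 3, column 3: eliminating its row and column leaves {2}.
Row 3, column 4: eliminating its row and column leaves {2, 4}.
Row 4, column 2: eliminating its row and column leaves {2}.
Row 4, column 5: eliminating its row and column leaves {4}.
Row 5, column 1: eliminating its row and column leaves {3}.
Row 5, column 4: eliminating its row and column leaves {1, 2}.
Row 5, column 5: eliminating its row and column leaves {1}.
Only one assignment across all blanks avoids any row or column repeat, giving 1 completion.

1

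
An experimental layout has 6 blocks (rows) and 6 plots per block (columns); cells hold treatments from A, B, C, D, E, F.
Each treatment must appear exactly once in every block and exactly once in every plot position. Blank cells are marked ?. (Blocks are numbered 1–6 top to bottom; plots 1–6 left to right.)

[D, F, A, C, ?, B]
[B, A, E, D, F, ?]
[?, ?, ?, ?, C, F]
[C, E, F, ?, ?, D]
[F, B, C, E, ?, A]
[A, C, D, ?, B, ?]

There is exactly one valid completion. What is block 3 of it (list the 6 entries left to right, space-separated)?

Block 3, plot 1: block 3 has {C, F} and plot 1 has {A, B, C, D, F}, leaving only E.
Block 3, plot 2: block 3 has {C, E, F} and plot 2 has {A, B, C, E, F}, leaving only D.
Block 3, plot 3: block 3 has {C, D, E, F} and plot 3 has {A, C, D, E, F}, leaving only B.
Block 3, plot 4: block 3 has {B, C, D, E, F} and plot 4 has {C, D, E}, leaving only A.
So block 3 reads: E D B A C F.

E D B A C F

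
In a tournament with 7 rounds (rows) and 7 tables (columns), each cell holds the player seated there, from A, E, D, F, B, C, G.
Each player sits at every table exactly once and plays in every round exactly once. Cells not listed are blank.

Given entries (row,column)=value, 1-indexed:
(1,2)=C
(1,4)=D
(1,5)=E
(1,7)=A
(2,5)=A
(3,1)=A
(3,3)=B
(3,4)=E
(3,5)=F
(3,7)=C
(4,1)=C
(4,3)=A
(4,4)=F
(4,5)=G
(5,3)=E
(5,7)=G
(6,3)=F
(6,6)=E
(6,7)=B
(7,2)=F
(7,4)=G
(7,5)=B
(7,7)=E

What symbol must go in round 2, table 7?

F

Round 1, table 3: round 1 has {A, E, D, C} and table 3 has {A, E, F, B}, leaving only G.
Round 4, table 7: round 4 has {A, F, C, G} and table 7 has {A, E, B, C, G}, leaving only D.
Round 2 already has {A} and table 7 already has {A, E, D, B, C, G}, so round 2, table 7 must be F.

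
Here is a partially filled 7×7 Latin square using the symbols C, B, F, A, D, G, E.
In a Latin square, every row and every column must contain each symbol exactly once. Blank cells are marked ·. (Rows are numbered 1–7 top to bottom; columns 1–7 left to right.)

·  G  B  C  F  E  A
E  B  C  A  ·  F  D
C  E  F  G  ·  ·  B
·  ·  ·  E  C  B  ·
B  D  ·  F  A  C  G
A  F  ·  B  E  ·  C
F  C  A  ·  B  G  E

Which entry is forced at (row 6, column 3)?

G

Row 1, column 1: row 1 has {C, B, F, A, G, E} and column 1 has {C, B, F, A, E}, leaving only D.
Row 2, column 5: row 2 has {C, B, F, A, D, E} and column 5 has {C, B, F, A, E}, leaving only G.
Row 3, column 5: row 3 has {C, B, F, G, E} and column 5 has {C, B, F, A, G, E}, leaving only D.
Row 3, column 6: row 3 has {C, B, F, D, G, E} and column 6 has {C, B, F, G, E}, leaving only A.
Row 4, column 1: row 4 has {C, B, E} and column 1 has {C, B, F, A, D, E}, leaving only G.
Row 4, column 2: row 4 has {C, B, G, E} and column 2 has {C, B, F, D, G, E}, leaving only A.
Row 4, column 3: row 4 has {C, B, A, G, E} and column 3 has {C, B, F, A}, leaving only D.
Row 6 already has {C, B, F, A, E} and column 3 already has {C, B, F, A, D}, so row 6, column 3 must be G.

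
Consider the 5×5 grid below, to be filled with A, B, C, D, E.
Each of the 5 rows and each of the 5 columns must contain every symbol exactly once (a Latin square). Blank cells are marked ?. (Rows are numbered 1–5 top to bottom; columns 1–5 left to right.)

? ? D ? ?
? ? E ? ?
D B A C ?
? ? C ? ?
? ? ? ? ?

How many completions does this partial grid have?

Row 1, column 1: eliminating its row and column leaves {A, B, C, E}.
Row 1, column 2: eliminating its row and column leaves {A, C, E}.
Row 1, column 4: eliminating its row and column leaves {A, B, E}.
Row 1, column 5: eliminating its row and column leaves {A, B, C, E}.
Row 2, column 1: eliminating its row and column leaves {A, B, C}.
Row 2, column 2: eliminating its row and column leaves {A, C, D}.
Row 2, column 4: eliminating its row and column leaves {A, B, D}.
Row 2, column 5: eliminating its row and column leaves {A, B, C, D}.
Row 3, column 5: eliminating its row and column leaves {E}.
Row 4, column 1: eliminating its row and column leaves {A, B, E}.
Row 4, column 2: eliminating its row and column leaves {A, D, E}.
Row 4, column 4: eliminating its row and column leaves {A, B, D, E}.
Row 4, column 5: eliminating its row and column leaves {A, B, D, E}.
Row 5, column 1: eliminating its row and column leaves {A, B, C, E}.
Row 5, column 2: eliminating its row and column leaves {A, C, D, E}.
Row 5, column 3: eliminating its row and column leaves {B}.
Row 5, column 4: eliminating its row and column leaves {A, B, D, E}.
Row 5, column 5: eliminating its row and column leaves {A, B, C, D, E}.
Enumerating the assignments across these blanks that avoid any row or column repeat gives 56 completions.

56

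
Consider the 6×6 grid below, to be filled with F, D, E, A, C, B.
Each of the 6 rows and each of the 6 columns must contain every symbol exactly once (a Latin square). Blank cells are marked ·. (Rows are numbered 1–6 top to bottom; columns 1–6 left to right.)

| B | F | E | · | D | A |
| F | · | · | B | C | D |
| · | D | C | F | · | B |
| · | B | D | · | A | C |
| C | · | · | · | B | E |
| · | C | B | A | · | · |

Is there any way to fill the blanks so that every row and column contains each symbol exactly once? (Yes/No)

Row 1, column 4: row 1 has {F, D, E, A, B} and column 4 has {F, A, B}, so it must be C.
Row 2, column 3: row 2 has {F, D, C, B} and column 3 has {D, E, C, B}, so it must be A.
Row 2, column 2: row 2 has {F, D, A, C, B} and column 2 has {F, D, C, B}, so it must be E.
Row 3, column 5: row 3 has {F, D, C, B} and column 5 has {D, A, C, B}, so it must be E.
Row 3, column 1: row 3 has {F, D, E, C, B} and column 1 has {F, C, B}, so it must be A.
Row 4, column 1: row 4 has {D, A, C, B} and column 1 has {F, A, C, B}, so it must be E.
Now row 4, column 4: row 4 together with column 4 already contain {F, D, E, A, C, B} — every symbol — so nothing can go there. The grid has no valid completion.

No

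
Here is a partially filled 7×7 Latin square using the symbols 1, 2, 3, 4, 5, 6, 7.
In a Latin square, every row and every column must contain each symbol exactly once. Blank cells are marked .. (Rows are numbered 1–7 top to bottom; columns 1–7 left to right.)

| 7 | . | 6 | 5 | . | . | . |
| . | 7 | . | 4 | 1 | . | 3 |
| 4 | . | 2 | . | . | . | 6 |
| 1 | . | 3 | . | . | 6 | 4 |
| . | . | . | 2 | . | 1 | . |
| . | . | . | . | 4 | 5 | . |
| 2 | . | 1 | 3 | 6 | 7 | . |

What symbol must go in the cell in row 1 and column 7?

Row 2, column 3: row 2 has {1, 3, 4, 7} and column 3 has {1, 2, 3, 6}, leaving only 5.
Row 2, column 1: row 2 has {1, 3, 4, 5, 7} and column 1 has {1, 2, 4, 7}, leaving only 6.
Row 2, column 6: row 2 has {1, 3, 4, 5, 6, 7} and column 6 has {1, 5, 6, 7}, leaving only 2.
Row 3, column 6: row 3 has {2, 4, 6} and column 6 has {1, 2, 5, 6, 7}, leaving only 3.
Row 1, column 6: row 1 has {5, 6, 7} and column 6 has {1, 2, 3, 5, 6, 7}, leaving only 4.
Row 4, column 4: row 4 has {1, 3, 4, 6} and column 4 has {2, 3, 4, 5}, leaving only 7.
Row 3, column 4: row 3 has {2, 3, 4, 6} and column 4 has {2, 3, 4, 5, 7}, leaving only 1.
Row 3, column 2: row 3 has {1, 2, 3, 4, 6} and column 2 has {7}, leaving only 5.
Row 3, column 5: row 3 has {1, 2, 3, 4, 5, 6} and column 5 has {1, 4, 6}, leaving only 7.
Row 4, column 2: row 4 has {1, 3, 4, 6, 7} and column 2 has {5, 7}, leaving only 2.
Row 4, column 5: row 4 has {1, 2, 3, 4, 6, 7} and column 5 has {1, 4, 6, 7}, leaving only 5.
Row 5, column 5: row 5 has {1, 2} and column 5 has {1, 4, 5, 6, 7}, leaving only 3.
Row 1, column 5: row 1 has {4, 5, 6, 7} and column 5 has {1, 3, 4, 5, 6, 7}, leaving only 2.
Row 1 already has {2, 4, 5, 6, 7} and column 7 already has {3, 4, 6}, so row 1, column 7 must be 1.

1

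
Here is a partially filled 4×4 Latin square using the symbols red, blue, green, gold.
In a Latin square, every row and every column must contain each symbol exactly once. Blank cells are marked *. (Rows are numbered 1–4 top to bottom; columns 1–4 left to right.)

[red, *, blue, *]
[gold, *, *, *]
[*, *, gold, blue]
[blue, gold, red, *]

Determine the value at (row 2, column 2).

blue

Row 1, column 2: row 1 has {red, blue} and column 2 has {gold}, leaving only green.
Row 1, column 4: row 1 has {red, blue, green} and column 4 has {blue}, leaving only gold.
Row 2, column 3: row 2 has {gold} and column 3 has {red, blue, gold}, leaving only green.
Row 2, column 4: row 2 has {green, gold} and column 4 has {blue, gold}, leaving only red.
Row 2 already has {red, green, gold} and column 2 already has {green, gold}, so row 2, column 2 must be blue.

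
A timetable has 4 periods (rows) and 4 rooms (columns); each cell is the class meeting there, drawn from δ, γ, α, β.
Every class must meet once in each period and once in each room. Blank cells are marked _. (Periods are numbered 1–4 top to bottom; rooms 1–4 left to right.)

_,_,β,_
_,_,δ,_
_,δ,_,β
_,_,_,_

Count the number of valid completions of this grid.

Period 1, room 1: eliminating its period and room leaves {δ, γ, α}.
Period 1, room 2: eliminating its period and room leaves {γ, α}.
Period 1, room 4: eliminating its period and room leaves {δ, γ, α}.
Period 2, room 1: eliminating its period and room leaves {γ, α, β}.
Period 2, room 2: eliminating its period and room leaves {γ, α, β}.
Period 2, room 4: eliminating its period and room leaves {γ, α}.
Period 3, room 1: eliminating its period and room leaves {γ, α}.
Period 3, room 3: eliminating its period and room leaves {γ, α}.
Period 4, room 1: eliminating its period and room leaves {δ, γ, α, β}.
Period 4, room 2: eliminating its period and room leaves {γ, α, β}.
Period 4, room 3: eliminating its period and room leaves {γ, α}.
Period 4, room 4: eliminating its period and room leaves {δ, γ, α}.
Enumerating the assignments across these blanks that avoid any period or room repeat gives 8 completions.

8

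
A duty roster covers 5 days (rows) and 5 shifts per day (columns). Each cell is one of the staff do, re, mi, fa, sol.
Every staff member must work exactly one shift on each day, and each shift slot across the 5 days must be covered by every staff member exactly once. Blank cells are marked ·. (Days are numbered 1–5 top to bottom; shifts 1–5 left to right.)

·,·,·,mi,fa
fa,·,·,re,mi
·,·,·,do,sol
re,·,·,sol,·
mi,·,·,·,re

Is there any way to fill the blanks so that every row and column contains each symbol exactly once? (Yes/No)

Day 3, shift 1: day 3 together with shift 1 already contain {do, re, mi, fa, sol} — every symbol — so nothing can go there. The grid has no valid completion.

No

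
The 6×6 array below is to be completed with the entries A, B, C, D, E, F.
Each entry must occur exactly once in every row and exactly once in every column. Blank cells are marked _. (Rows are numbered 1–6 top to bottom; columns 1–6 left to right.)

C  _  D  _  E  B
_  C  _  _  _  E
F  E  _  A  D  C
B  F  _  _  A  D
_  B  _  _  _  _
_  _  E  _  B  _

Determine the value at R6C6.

Row 1, column 2: row 1 has {B, C, D, E} and column 2 has {B, C, E, F}, leaving only A.
Row 1, column 4: row 1 has {A, B, C, D, E} and column 4 has {A}, leaving only F.
Row 2, column 5: row 2 has {C, E} and column 5 has {A, B, D, E}, leaving only F.
Row 3, column 3: row 3 has {A, C, D, E, F} and column 3 has {D, E}, leaving only B.
Row 2, column 3: row 2 has {C, E, F} and column 3 has {B, D, E}, leaving only A.
Row 2, column 1: row 2 has {A, C, E, F} and column 1 has {B, C, F}, leaving only D.
Row 2, column 4: row 2 has {A, C, D, E, F} and column 4 has {A, F}, leaving only B.
Row 4, column 3: row 4 has {A, B, D, F} and column 3 has {A, B, D, E}, leaving only C.
Row 4, column 4: row 4 has {A, B, C, D, F} and column 4 has {A, B, F}, leaving only E.
Row 5, column 3: row 5 has {B} and column 3 has {A, B, C, D, E}, leaving only F.
Row 5, column 5: row 5 has {B, F} and column 5 has {A, B, D, E, F}, leaving only C.
Row 5, column 4: row 5 has {B, C, F} and column 4 has {A, B, E, F}, leaving only D.
Row 5, column 6: row 5 has {B, C, D, F} and column 6 has {B, C, D, E}, leaving only A.
Row 6 already has {B, E} and column 6 already has {A, B, C, D, E}, so row 6, column 6 must be F.

F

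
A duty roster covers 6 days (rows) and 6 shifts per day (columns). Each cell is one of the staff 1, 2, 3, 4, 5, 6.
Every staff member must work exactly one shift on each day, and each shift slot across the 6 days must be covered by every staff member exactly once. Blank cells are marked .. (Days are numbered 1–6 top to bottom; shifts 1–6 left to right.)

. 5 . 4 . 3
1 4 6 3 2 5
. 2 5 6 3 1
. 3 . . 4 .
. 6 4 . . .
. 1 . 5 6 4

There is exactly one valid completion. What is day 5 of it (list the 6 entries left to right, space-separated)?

Day 5, shift 6: day 5 has {4, 6} and shift 6 has {1, 3, 4, 5}, leaving only 2.
Day 5, shift 4: day 5 has {2, 4, 6} and shift 4 has {3, 4, 5, 6}, leaving only 1.
Day 5, shift 5: day 5 has {1, 2, 4, 6} and shift 5 has {2, 3, 4, 6}, leaving only 5.
Day 5, shift 1: day 5 has {1, 2, 4, 5, 6} and shift 1 has {1}, leaving only 3.
So day 5 reads: 3 6 4 1 5 2.

3 6 4 1 5 2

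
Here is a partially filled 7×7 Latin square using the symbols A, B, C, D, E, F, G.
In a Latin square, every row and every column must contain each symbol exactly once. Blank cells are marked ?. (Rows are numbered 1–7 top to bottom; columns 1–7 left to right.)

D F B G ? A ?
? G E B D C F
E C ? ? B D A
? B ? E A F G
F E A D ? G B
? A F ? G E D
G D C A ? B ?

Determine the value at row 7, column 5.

Row 2, column 1: row 2 has {B, C, D, E, F, G} and column 1 has {D, E, F, G}, leaving only A.
Row 3, column 3: row 3 has {A, B, C, D, E} and column 3 has {A, B, C, E, F}, leaving only G.
Row 3, column 4: row 3 has {A, B, C, D, E, G} and column 4 has {A, B, D, E, G}, leaving only F.
Row 4, column 1: row 4 has {A, B, E, F, G} and column 1 has {A, D, E, F, G}, leaving only C.
Row 4, column 3: row 4 has {A, B, C, E, F, G} and column 3 has {A, B, C, E, F, G}, leaving only D.
Row 5, column 5: row 5 has {A, B, D, E, F, G} and column 5 has {A, B, D, G}, leaving only C.
Row 1, column 5: row 1 has {A, B, D, F, G} and column 5 has {A, B, C, D, G}, leaving only E.
Row 7 already has {A, B, C, D, G} and column 5 already has {A, B, C, D, E, G}, so row 7, column 5 must be F.

F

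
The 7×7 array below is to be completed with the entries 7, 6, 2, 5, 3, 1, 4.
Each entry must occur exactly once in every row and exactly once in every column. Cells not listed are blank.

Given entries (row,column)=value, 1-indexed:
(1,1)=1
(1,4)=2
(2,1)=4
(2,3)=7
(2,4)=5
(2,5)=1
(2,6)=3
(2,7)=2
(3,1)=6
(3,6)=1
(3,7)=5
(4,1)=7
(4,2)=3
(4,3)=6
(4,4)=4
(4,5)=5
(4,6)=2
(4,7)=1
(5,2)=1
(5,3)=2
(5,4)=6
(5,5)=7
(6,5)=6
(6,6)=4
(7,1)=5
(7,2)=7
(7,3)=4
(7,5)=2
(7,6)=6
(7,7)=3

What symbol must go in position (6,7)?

7

Row 6 already has {6, 4} and column 7 already has {2, 5, 3, 1}, so row 6, column 7 must be 7.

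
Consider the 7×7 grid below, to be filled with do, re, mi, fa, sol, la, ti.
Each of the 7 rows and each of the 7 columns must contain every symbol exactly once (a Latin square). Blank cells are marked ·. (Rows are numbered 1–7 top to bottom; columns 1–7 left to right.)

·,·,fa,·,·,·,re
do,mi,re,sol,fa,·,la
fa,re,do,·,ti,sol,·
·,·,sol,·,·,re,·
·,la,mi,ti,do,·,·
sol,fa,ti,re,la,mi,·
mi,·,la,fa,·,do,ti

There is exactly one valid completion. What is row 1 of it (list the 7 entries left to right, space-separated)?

ti do fa mi sol la re

Row 2, column 6: row 2 has {do, re, mi, fa, sol, la} and column 6 has {do, re, mi, sol}, leaving only ti.
Row 1, column 6: row 1 has {re, fa} and column 6 has {do, re, mi, sol, ti}, leaving only la.
Row 1, column 1: row 1 has {re, fa, la} and column 1 has {do, mi, fa, sol}, leaving only ti.
Row 3, column 7: row 3 has {do, re, fa, sol, ti} and column 7 has {re, la, ti}, leaving only mi.
Row 3, column 4: row 3 has {do, re, mi, fa, sol, ti} and column 4 has {re, fa, sol, ti}, leaving only la.
Row 4, column 1: row 4 has {re, sol} and column 1 has {do, mi, fa, sol, ti}, leaving only la.
Row 4, column 5: row 4 has {re, sol, la} and column 5 has {do, fa, la, ti}, leaving only mi.
Row 1, column 5: row 1 has {re, fa, la, ti} and column 5 has {do, mi, fa, la, ti}, leaving only sol.
Row 1, column 2: row 1 has {re, fa, sol, la, ti} and column 2 has {re, mi, fa, la}, leaving only do.
Row 1, column 4: row 1 has {do, re, fa, sol, la, ti} and column 4 has {re, fa, sol, la, ti}, leaving only mi.
So row 1 reads: ti do fa mi sol la re.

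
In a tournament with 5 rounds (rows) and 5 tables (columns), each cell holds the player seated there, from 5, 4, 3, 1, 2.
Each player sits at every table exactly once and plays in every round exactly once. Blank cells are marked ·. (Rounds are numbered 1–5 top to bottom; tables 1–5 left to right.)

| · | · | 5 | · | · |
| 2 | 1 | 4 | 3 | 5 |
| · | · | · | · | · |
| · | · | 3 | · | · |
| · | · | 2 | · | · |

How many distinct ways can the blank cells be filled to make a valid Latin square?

56

Round 1, table 1: eliminating its round and table leaves {4, 3, 1}.
Round 1, table 2: eliminating its round and table leaves {4, 3, 2}.
Round 1, table 4: eliminating its round and table leaves {4, 1, 2}.
Round 1, table 5: eliminating its round and table leaves {4, 3, 1, 2}.
Round 3, table 1: eliminating its round and table leaves {5, 4, 3, 1}.
Round 3, table 2: eliminating its round and table leaves {5, 4, 3, 2}.
Round 3, table 3: eliminating its round and table leaves {1}.
Round 3, table 4: eliminating its round and table leaves {5, 4, 1, 2}.
Round 3, table 5: eliminating its round and table leaves {4, 3, 1, 2}.
Round 4, table 1: eliminating its round and table leaves {5, 4, 1}.
Round 4, table 2: eliminating its round and table leaves {5, 4, 2}.
Round 4, table 4: eliminating its round and table leaves {5, 4, 1, 2}.
Round 4, table 5: eliminating its round and table leaves {4, 1, 2}.
Round 5, table 1: eliminating its round and table leaves {5, 4, 3, 1}.
Round 5, table 2: eliminating its round and table leaves {5, 4, 3}.
Round 5, table 4: eliminating its round and table leaves {5, 4, 1}.
Round 5, table 5: eliminating its round and table leaves {4, 3, 1}.
Enumerating the assignments across these blanks that avoid any round or table repeat gives 56 completions.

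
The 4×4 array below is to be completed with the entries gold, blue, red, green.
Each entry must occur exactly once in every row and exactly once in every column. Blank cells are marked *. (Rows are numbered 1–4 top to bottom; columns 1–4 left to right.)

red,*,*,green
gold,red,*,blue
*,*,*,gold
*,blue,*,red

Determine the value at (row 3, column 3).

red

Row 1, column 2: row 1 has {red, green} and column 2 has {blue, red}, leaving only gold.
Row 1, column 3: row 1 has {gold, red, green} and column 3 has {}, leaving only blue.
Row 2, column 3: row 2 has {gold, blue, red} and column 3 has {blue}, leaving only green.
Row 3 already has {gold} and column 3 already has {blue, green}, so row 3, column 3 must be red.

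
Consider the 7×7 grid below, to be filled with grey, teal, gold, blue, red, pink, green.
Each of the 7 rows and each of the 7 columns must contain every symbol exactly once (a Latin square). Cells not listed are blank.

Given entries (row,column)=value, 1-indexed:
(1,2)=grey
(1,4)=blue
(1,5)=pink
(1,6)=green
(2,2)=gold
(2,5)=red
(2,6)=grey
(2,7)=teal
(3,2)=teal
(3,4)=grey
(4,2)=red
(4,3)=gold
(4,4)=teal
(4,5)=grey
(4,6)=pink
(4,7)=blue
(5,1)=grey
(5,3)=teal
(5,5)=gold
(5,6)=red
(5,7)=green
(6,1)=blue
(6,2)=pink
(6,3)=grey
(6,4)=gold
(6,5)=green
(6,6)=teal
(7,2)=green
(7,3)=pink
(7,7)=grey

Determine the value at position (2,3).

Row 1, column 3: row 1 has {grey, blue, pink, green} and column 3 has {grey, teal, gold, pink}, leaving only red.
Row 1, column 7: row 1 has {grey, blue, red, pink, green} and column 7 has {grey, teal, blue, green}, leaving only gold.
Row 1, column 1: row 1 has {grey, gold, blue, red, pink, green} and column 1 has {grey, blue}, leaving only teal.
Row 3, column 5: row 3 has {grey, teal} and column 5 has {grey, gold, red, pink, green}, leaving only blue.
Row 3, column 3: row 3 has {grey, teal, blue} and column 3 has {grey, teal, gold, red, pink}, leaving only green.
Row 2 already has {grey, teal, gold, red} and column 3 already has {grey, teal, gold, red, pink, green}, so row 2, column 3 must be blue.

blue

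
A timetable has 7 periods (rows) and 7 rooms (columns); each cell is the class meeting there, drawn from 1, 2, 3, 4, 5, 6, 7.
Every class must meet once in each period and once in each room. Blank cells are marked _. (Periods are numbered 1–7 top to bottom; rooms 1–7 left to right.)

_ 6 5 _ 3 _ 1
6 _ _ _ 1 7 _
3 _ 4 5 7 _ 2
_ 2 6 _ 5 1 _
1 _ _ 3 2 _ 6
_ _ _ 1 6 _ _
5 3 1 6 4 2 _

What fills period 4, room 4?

Period 1, room 6: period 1 has {1, 3, 5, 6} and room 6 has {1, 2, 7}, leaving only 4.
Period 3, room 2: period 3 has {2, 3, 4, 5, 7} and room 2 has {2, 3, 6}, leaving only 1.
Period 3, room 6: period 3 has {1, 2, 3, 4, 5, 7} and room 6 has {1, 2, 4, 7}, leaving only 6.
Period 5, room 3: period 5 has {1, 2, 3, 6} and room 3 has {1, 4, 5, 6}, leaving only 7.
Period 5, room 6: period 5 has {1, 2, 3, 6, 7} and room 6 has {1, 2, 4, 6, 7}, leaving only 5.
Period 5, room 2: period 5 has {1, 2, 3, 5, 6, 7} and room 2 has {1, 2, 3, 6}, leaving only 4.
Period 2, room 2: period 2 has {1, 6, 7} and room 2 has {1, 2, 3, 4, 6}, leaving only 5.
Period 6, room 2: period 6 has {1, 6} and room 2 has {1, 2, 3, 4, 5, 6}, leaving only 7.
Period 6, room 6: period 6 has {1, 6, 7} and room 6 has {1, 2, 4, 5, 6, 7}, leaving only 3.
Period 6, room 3: period 6 has {1, 3, 6, 7} and room 3 has {1, 4, 5, 6, 7}, leaving only 2.
Period 2, room 3: period 2 has {1, 5, 6, 7} and room 3 has {1, 2, 4, 5, 6, 7}, leaving only 3.
Period 2, room 7: period 2 has {1, 3, 5, 6, 7} and room 7 has {1, 2, 6}, leaving only 4.
Period 2, room 4: period 2 has {1, 3, 4, 5, 6, 7} and room 4 has {1, 3, 5, 6}, leaving only 2.
Period 1, room 4: period 1 has {1, 3, 4, 5, 6} and room 4 has {1, 2, 3, 5, 6}, leaving only 7.
Period 4 already has {1, 2, 5, 6} and room 4 already has {1, 2, 3, 5, 6, 7}, so period 4, room 4 must be 4.

4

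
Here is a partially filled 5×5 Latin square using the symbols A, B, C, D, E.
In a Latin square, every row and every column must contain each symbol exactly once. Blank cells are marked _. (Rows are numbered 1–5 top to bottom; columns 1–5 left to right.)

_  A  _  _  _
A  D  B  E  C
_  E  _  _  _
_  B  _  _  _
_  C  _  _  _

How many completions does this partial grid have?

56

Row 1, column 1: eliminating its row and column leaves {B, C, D, E}.
Row 1, column 3: eliminating its row and column leaves {C, D, E}.
Row 1, column 4: eliminating its row and column leaves {B, C, D}.
Row 1, column 5: eliminating its row and column leaves {B, D, E}.
Row 3, column 1: eliminating its row and column leaves {B, C, D}.
Row 3, column 3: eliminating its row and column leaves {A, C, D}.
Row 3, column 4: eliminating its row and column leaves {A, B, C, D}.
Row 3, column 5: eliminating its row and column leaves {A, B, D}.
Row 4, column 1: eliminating its row and column leaves {C, D, E}.
Row 4, column 3: eliminating its row and column leaves {A, C, D, E}.
Row 4, column 4: eliminating its row and column leaves {A, C, D}.
Row 4, column 5: eliminating its row and column leaves {A, D, E}.
Row 5, column 1: eliminating its row and column leaves {B, D, E}.
Row 5, column 3: eliminating its row and column leaves {A, D, E}.
Row 5, column 4: eliminating its row and column leaves {A, B, D}.
Row 5, column 5: eliminating its row and column leaves {A, B, D, E}.
Enumerating the assignments across these blanks that avoid any row or column repeat gives 56 completions.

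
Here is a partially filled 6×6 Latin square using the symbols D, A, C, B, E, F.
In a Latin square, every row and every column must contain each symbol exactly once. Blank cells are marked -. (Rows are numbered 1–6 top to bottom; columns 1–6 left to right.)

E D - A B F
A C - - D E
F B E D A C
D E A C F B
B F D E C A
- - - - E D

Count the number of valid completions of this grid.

Row 1, column 3: eliminating its row and column leaves {C}.
Row 2, column 3: eliminating its row and column leaves {B, F}.
Row 2, column 4: eliminating its row and column leaves {B, F}.
Row 6, column 1: eliminating its row and column leaves {C}.
Row 6, column 2: eliminating its row and column leaves {A}.
Row 6, column 3: eliminating its row and column leaves {C, B, F}.
Row 6, column 4: eliminating its row and column leaves {B, F}.
Enumerating the assignments across these blanks that avoid any row or column repeat gives 2 completions.

2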